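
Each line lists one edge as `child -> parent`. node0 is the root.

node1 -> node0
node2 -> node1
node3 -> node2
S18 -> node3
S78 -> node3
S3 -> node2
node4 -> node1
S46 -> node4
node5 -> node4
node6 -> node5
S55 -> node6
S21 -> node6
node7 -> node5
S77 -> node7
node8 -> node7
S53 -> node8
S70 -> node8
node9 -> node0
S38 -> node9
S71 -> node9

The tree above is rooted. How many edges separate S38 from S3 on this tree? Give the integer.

5

The MRCA of S38 and S3 is the root of the tree.
From S38 up to that node: 2 branches. From S3 up to the same node: 3 branches. Total: 2 + 3 = 5.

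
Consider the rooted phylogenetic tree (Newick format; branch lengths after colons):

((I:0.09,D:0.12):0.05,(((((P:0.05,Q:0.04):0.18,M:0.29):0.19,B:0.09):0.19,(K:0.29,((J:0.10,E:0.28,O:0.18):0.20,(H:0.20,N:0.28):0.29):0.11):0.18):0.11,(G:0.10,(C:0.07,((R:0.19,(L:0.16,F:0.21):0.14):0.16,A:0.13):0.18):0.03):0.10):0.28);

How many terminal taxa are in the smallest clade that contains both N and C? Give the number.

16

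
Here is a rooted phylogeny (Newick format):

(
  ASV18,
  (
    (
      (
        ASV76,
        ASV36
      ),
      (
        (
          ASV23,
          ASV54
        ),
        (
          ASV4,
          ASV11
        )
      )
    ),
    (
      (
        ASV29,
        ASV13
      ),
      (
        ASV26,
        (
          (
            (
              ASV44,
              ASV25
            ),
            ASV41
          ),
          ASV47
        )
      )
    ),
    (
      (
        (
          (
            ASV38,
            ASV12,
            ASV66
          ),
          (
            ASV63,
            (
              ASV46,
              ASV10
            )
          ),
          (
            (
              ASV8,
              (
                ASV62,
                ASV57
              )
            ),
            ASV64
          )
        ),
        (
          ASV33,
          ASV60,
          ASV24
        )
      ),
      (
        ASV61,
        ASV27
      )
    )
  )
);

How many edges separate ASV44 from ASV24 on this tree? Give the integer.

The MRCA of ASV44 and ASV24 is the node subtending (((ASV76,ASV36),((ASV23,ASV54),(ASV4,ASV11))),((ASV29,ASV13),(ASV26,(((ASV44,ASV25),ASV41),ASV47))),((((ASV38,ASV12,ASV66),(ASV63,(ASV46,ASV10)),((ASV8,(ASV62,ASV57)),ASV64)),(ASV33,ASV60,ASV24)),(ASV61,ASV27))).
From ASV44 up to that node: 6 branches. From ASV24 up to the same node: 4 branches. Total: 6 + 4 = 10.

10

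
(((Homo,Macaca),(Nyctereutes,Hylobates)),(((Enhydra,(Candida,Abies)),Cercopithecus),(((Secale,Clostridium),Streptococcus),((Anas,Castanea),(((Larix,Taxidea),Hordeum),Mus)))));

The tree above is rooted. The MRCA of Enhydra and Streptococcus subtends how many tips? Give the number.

13

The MRCA of Enhydra and Streptococcus is the node subtending (((Enhydra,(Candida,Abies)),Cercopithecus),(((Secale,Clostridium),Streptococcus),((Anas,Castanea),(((Larix,Taxidea),Hordeum),Mus)))).
That clade contains 13 terminal taxa: Abies, Anas, Candida, Castanea, Cercopithecus, Clostridium, Enhydra, Hordeum, Larix, Mus, Secale, Streptococcus, Taxidea.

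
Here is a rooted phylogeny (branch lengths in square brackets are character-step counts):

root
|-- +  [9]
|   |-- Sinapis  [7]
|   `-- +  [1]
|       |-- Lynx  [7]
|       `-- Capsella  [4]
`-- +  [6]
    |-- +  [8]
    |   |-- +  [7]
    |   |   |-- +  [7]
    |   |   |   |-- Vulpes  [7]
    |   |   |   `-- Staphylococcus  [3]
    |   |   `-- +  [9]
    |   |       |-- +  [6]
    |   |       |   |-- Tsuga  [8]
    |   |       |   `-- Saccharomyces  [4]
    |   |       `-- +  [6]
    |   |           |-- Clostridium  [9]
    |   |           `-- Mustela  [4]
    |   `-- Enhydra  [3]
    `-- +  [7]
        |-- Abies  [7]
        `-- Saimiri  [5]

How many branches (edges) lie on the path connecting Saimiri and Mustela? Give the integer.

The MRCA of Saimiri and Mustela is the node subtending ((((Vulpes,Staphylococcus),((Tsuga,Saccharomyces),(Clostridium,Mustela))),Enhydra),(Abies,Saimiri)).
From Saimiri up to that node: 2 branches. From Mustela up to the same node: 5 branches. Total: 2 + 5 = 7.

7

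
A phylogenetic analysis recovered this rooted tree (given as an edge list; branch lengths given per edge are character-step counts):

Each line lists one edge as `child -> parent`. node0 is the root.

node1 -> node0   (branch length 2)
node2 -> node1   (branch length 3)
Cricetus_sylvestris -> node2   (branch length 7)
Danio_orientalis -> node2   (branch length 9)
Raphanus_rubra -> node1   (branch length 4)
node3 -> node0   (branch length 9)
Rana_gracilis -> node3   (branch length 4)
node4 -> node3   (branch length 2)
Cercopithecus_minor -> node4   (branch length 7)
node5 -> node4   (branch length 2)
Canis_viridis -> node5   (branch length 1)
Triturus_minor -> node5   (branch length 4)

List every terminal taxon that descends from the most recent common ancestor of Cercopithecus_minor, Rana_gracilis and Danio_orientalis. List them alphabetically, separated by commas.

Canis_viridis, Cercopithecus_minor, Cricetus_sylvestris, Danio_orientalis, Rana_gracilis, Raphanus_rubra, Triturus_minor

Tracing Cercopithecus_minor: it sits inside (Cercopithecus_minor,(Canis_viridis,Triturus_minor)).
Tracing Rana_gracilis: it sits inside (Rana_gracilis,(Cercopithecus_minor,(Canis_viridis,Triturus_minor))).
Tracing Danio_orientalis: it sits inside (Cricetus_sylvestris,Danio_orientalis).
The smallest clade enclosing all 3 is the whole tree (their MRCA is the root), so the answer is all 7 tips in alphabetical order.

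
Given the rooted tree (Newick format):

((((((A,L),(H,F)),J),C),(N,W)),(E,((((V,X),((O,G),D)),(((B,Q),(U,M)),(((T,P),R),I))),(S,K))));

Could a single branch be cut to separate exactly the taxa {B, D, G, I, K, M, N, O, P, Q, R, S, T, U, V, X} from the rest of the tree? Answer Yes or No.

The MRCA of the listed taxa is the root, so the smallest clade containing them is the whole tree.
That clade also contains A, C, E, F, H, J, L, W, which are not in the proposed group, so the group is not monophyletic.

No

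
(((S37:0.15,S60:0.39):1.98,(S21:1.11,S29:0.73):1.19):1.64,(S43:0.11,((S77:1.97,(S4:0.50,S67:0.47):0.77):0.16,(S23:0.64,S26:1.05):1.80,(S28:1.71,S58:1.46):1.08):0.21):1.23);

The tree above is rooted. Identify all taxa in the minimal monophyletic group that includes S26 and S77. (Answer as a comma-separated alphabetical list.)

S23, S26, S28, S4, S58, S67, S77

Tracing S26: it sits inside (S23,S26).
Tracing S77: it sits inside (S77,(S4,S67)).
The smallest clade enclosing both is ((S77,(S4,S67)),(S23,S26),(S28,S58)); the answer is its 7 terminal taxa in alphabetical order.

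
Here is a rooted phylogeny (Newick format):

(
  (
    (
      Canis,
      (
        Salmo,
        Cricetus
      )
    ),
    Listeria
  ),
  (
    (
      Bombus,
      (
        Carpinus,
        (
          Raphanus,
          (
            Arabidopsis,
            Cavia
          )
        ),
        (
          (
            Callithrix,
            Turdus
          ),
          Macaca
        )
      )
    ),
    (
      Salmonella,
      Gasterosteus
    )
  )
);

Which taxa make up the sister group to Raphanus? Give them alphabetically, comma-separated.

Arabidopsis, Cavia

Raphanus attaches to the tree at the node subtending (Raphanus,(Arabidopsis,Cavia)).
The other lineage descending from that same node — the sister group — is (Arabidopsis,Cavia); its 2 tips in alphabetical order are the answer.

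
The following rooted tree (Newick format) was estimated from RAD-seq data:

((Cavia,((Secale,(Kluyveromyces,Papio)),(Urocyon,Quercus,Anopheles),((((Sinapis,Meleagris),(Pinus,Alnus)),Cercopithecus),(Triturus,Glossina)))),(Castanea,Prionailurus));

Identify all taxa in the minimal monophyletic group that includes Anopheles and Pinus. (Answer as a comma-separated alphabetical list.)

Tracing Anopheles: it sits inside (Urocyon,Quercus,Anopheles).
Tracing Pinus: it sits inside (Pinus,Alnus).
The smallest clade enclosing both is ((Secale,(Kluyveromyces,Papio)),(Urocyon,Quercus,Anopheles),((((Sinapis,Meleagris),(Pinus,Alnus)),Cercopithecus),(Triturus,Glossina))); the answer is its 13 terminal taxa in alphabetical order.

Alnus, Anopheles, Cercopithecus, Glossina, Kluyveromyces, Meleagris, Papio, Pinus, Quercus, Secale, Sinapis, Triturus, Urocyon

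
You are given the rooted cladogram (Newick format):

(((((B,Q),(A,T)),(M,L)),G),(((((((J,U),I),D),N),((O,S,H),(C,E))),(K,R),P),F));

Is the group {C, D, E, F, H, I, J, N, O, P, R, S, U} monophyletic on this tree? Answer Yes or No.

No

The MRCA of the listed taxa subtends (((((((J,U),I),D),N),((O,S,H),(C,E))),(K,R),P),F).
That clade also contains K, which is not in the proposed group, so the group is not monophyletic.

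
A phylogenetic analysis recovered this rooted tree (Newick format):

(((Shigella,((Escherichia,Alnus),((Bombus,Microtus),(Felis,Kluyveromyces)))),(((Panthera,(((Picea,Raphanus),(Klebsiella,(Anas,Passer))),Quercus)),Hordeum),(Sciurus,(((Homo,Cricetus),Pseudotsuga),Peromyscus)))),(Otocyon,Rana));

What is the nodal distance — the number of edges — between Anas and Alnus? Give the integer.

The MRCA of Anas and Alnus is the node subtending ((Shigella,((Escherichia,Alnus),((Bombus,Microtus),(Felis,Kluyveromyces)))),(((Panthera,(((Picea,Raphanus),(Klebsiella,(Anas,Passer))),Quercus)),Hordeum),(Sciurus,(((Homo,Cricetus),Pseudotsuga),Peromyscus)))).
From Anas up to that node: 8 branches. From Alnus up to the same node: 4 branches. Total: 8 + 4 = 12.

12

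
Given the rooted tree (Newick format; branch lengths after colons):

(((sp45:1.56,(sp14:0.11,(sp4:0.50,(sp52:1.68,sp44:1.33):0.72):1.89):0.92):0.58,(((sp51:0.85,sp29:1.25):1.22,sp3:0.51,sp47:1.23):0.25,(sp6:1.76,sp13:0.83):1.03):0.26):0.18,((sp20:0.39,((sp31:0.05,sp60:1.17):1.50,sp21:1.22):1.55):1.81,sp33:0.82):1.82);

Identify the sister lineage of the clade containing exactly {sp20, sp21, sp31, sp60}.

The clade containing exactly {sp20, sp21, sp31, sp60} attaches to the tree at the node subtending ((sp20,((sp31,sp60),sp21)),sp33).
The other lineage descending from that same node — the sister group — is the single tip sp33.

sp33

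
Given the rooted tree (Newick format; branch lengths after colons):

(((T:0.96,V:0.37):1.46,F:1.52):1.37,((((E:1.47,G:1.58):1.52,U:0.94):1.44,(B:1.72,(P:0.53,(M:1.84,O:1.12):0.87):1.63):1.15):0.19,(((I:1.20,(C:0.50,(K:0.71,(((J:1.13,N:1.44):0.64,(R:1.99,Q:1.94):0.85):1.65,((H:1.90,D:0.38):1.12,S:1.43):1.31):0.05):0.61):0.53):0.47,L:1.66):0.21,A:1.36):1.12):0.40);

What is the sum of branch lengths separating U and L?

The path runs U → … → MRCA → … → L; the MRCA is the node subtending ((((E,G),U),(B,(P,(M,O)))),(((I,(C,(K,(((J,N),(R,Q)),((H,D),S))))),L),A)).
Branch lengths along that path: 0.94 + 1.44 + 0.19 + 1.12 + 0.21 + 1.66 = 5.56.

5.56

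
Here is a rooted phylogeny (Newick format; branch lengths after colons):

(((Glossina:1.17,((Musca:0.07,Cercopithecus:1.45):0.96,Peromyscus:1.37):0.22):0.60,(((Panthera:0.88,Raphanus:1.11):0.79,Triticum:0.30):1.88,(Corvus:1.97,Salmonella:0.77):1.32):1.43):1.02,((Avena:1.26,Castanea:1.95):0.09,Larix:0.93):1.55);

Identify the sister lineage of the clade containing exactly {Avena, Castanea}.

The clade containing exactly {Avena, Castanea} attaches to the tree at the node subtending ((Avena,Castanea),Larix).
The other lineage descending from that same node — the sister group — is the single tip Larix.

Larix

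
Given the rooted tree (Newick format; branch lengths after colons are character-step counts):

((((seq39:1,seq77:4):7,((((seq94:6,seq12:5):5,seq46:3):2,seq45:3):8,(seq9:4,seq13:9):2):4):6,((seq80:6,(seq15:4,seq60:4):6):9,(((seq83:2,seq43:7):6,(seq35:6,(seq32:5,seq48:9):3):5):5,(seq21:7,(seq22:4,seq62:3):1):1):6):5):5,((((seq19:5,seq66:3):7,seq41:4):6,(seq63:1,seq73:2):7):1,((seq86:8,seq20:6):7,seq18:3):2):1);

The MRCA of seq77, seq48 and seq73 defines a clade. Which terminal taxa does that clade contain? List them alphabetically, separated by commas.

seq12, seq13, seq15, seq18, seq19, seq20, seq21, seq22, seq32, seq35, seq39, seq41, seq43, seq45, seq46, seq48, seq60, seq62, seq63, seq66, seq73, seq77, seq80, seq83, seq86, seq9, seq94

Tracing seq77: it sits inside (seq39,seq77).
Tracing seq48: it sits inside (seq32,seq48).
Tracing seq73: it sits inside (seq63,seq73).
The smallest clade enclosing all 3 is the whole tree (their MRCA is the root), so the answer is all 27 tips in alphabetical order.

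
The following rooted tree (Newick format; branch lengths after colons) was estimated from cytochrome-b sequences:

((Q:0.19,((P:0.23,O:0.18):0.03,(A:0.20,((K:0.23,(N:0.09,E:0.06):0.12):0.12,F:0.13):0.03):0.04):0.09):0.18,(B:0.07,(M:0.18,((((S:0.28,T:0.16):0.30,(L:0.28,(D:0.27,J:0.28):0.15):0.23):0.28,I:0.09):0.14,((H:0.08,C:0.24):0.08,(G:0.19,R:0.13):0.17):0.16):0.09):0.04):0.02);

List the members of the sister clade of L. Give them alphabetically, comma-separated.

D, J

L attaches to the tree at the node subtending (L,(D,J)).
The other lineage descending from that same node — the sister group — is (D,J); its 2 tips in alphabetical order are the answer.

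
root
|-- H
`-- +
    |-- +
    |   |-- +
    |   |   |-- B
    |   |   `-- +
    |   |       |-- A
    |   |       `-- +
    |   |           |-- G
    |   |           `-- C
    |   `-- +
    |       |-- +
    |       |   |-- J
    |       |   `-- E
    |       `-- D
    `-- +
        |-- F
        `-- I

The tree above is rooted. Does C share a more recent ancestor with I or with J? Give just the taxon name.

J

The MRCA of C and J subtends ((B,(A,(G,C))),((J,E),D)) (7 taxa).
The MRCA of C and I subtends (((B,(A,(G,C))),((J,E),D)),(F,I)) (9 taxa).
The first is nested inside the second, so C shares a more recent common ancestor with J.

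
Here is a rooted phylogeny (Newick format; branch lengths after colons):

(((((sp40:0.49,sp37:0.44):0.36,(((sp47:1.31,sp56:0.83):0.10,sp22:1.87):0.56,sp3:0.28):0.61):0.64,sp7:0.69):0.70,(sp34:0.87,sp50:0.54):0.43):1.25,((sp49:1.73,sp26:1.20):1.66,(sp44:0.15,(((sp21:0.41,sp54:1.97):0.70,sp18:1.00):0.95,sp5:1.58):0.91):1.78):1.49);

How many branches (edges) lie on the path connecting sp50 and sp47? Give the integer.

The MRCA of sp50 and sp47 is the node subtending ((((sp40,sp37),(((sp47,sp56),sp22),sp3)),sp7),(sp34,sp50)).
From sp50 up to that node: 2 branches. From sp47 up to the same node: 6 branches. Total: 2 + 6 = 8.

8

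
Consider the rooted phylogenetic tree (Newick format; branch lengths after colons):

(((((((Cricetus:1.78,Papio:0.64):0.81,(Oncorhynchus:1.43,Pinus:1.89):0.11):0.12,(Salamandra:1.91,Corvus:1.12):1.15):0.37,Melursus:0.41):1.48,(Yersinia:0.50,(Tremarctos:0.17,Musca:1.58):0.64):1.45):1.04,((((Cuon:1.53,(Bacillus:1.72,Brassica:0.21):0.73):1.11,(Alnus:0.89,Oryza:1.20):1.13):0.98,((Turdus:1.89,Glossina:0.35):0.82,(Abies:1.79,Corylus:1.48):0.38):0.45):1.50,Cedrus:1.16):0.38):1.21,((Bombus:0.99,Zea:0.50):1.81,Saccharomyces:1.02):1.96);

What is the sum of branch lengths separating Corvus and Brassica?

10.07

The path runs Corvus → … → MRCA → … → Brassica; the MRCA is the node subtending ((((((Cricetus,Papio),(Oncorhynchus,Pinus)),(Salamandra,Corvus)),Melursus),(Yersinia,(Tremarctos,Musca))),((((Cuon,(Bacillus,Brassica)),(Alnus,Oryza)),((Turdus,Glossina),(Abies,Corylus))),Cedrus)).
Branch lengths along that path: 1.12 + 1.15 + 0.37 + 1.48 + 1.04 + 0.38 + 1.50 + 0.98 + 1.11 + 0.73 + 0.21 = 10.07.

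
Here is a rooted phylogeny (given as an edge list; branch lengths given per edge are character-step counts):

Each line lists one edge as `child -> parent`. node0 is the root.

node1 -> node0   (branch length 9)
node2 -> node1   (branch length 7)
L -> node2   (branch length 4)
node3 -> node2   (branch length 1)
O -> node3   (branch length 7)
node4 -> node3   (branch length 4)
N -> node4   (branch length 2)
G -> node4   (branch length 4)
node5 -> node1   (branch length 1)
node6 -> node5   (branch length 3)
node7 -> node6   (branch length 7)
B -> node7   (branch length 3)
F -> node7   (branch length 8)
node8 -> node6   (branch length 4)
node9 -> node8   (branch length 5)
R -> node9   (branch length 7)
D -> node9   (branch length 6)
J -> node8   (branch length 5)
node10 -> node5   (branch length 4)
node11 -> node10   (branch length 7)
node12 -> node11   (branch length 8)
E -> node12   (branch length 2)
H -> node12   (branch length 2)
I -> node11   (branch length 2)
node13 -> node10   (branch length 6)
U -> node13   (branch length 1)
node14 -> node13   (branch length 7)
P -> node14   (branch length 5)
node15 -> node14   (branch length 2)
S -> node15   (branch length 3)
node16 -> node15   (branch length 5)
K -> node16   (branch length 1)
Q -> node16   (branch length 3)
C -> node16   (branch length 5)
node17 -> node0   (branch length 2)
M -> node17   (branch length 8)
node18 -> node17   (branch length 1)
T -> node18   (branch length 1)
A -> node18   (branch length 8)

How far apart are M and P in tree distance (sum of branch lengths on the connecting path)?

The path runs M → … → MRCA → … → P; the MRCA is the root of the tree.
Branch lengths along that path: 8 + 2 + 9 + 1 + 4 + 6 + 7 + 5 = 42.

42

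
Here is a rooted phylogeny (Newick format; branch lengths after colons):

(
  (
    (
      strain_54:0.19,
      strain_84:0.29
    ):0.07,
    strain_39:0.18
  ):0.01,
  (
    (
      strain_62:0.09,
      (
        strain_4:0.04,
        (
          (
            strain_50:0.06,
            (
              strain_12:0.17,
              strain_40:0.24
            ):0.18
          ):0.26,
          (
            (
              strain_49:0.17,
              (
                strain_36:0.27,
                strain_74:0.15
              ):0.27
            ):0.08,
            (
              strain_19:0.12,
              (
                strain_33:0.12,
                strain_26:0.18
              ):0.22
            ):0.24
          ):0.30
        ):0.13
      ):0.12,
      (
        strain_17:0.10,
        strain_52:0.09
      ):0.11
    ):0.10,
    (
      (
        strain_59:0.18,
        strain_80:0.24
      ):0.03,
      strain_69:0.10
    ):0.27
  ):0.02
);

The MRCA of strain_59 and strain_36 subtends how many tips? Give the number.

The MRCA of strain_59 and strain_36 is the node subtending ((strain_62,(strain_4,((strain_50,(strain_12,strain_40)),((strain_49,(strain_36,strain_74)),(strain_19,(strain_33,strain_26))))),(strain_17,strain_52)),((strain_59,strain_80),strain_69)).
That clade contains 16 terminal taxa: strain_12, strain_17, strain_19, strain_26, strain_33, strain_36, strain_4, strain_40, strain_49, strain_50, strain_52, strain_59, strain_62, strain_69, strain_74, strain_80.

16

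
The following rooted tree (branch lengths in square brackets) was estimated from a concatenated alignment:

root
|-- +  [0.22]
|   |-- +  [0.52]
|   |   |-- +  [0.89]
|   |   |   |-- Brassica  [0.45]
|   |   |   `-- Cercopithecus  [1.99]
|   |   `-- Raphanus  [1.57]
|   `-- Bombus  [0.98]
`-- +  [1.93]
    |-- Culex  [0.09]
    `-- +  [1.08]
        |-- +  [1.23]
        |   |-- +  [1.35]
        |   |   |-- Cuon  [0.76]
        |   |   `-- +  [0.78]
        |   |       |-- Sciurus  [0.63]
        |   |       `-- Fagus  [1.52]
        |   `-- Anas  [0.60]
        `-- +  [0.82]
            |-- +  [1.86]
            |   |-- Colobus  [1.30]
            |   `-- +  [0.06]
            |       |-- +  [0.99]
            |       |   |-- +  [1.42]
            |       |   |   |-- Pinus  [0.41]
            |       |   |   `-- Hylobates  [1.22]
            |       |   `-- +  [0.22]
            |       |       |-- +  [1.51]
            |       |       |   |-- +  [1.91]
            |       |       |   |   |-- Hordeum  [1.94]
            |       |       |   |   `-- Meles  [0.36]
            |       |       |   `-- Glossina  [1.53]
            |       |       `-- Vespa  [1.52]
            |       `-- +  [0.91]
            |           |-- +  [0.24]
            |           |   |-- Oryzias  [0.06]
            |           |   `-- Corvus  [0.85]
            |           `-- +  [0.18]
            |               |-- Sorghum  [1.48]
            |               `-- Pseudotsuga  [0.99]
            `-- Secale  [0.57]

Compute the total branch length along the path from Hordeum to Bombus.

13.52

The path runs Hordeum → … → MRCA → … → Bombus; the MRCA is the root of the tree.
Branch lengths along that path: 1.94 + 1.91 + 1.51 + 0.22 + 0.99 + 0.06 + 1.86 + 0.82 + 1.08 + 1.93 + 0.22 + 0.98 = 13.52.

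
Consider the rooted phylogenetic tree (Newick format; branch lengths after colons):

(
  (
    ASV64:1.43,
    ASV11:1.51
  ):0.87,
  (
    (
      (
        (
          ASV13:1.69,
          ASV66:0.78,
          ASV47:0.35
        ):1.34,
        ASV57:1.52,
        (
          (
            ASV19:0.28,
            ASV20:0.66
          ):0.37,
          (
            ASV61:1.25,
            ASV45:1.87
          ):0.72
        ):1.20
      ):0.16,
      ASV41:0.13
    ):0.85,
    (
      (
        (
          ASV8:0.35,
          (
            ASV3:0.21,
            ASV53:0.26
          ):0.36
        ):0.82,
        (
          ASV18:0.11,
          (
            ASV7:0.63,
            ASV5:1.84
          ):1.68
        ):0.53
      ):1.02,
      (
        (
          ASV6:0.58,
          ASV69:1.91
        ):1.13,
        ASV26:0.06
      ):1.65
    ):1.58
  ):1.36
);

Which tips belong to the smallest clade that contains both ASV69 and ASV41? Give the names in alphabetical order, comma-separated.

Tracing ASV69: it sits inside (ASV6,ASV69).
Tracing ASV41: it sits inside (((ASV13,ASV66,ASV47),ASV57,((ASV19,ASV20),(ASV61,ASV45))),ASV41).
The smallest clade enclosing both is ((((ASV13,ASV66,ASV47),ASV57,((ASV19,ASV20),(ASV61,ASV45))),ASV41),(((ASV8,(ASV3,ASV53)),(ASV18,(ASV7,ASV5))),((ASV6,ASV69),ASV26))); the answer is its 18 terminal taxa in alphabetical order.

ASV13, ASV18, ASV19, ASV20, ASV26, ASV3, ASV41, ASV45, ASV47, ASV5, ASV53, ASV57, ASV6, ASV61, ASV66, ASV69, ASV7, ASV8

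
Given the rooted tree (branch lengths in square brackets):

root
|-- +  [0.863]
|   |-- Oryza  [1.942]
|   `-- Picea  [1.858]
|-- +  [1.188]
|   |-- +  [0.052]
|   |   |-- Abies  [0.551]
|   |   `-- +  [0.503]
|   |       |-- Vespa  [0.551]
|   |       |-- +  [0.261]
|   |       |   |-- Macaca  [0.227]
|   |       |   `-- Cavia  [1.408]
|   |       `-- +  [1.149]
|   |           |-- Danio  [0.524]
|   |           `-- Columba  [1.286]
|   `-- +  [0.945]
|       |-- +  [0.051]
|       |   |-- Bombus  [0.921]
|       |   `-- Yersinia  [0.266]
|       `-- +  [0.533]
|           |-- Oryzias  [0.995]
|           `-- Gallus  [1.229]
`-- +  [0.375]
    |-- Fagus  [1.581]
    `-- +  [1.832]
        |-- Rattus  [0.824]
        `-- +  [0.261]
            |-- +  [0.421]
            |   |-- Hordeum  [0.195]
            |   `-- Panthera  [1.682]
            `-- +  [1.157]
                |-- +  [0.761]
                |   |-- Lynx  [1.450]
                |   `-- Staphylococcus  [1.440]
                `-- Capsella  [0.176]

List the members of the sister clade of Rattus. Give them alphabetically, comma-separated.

Capsella, Hordeum, Lynx, Panthera, Staphylococcus

Rattus attaches to the tree at the node subtending (Rattus,((Hordeum,Panthera),((Lynx,Staphylococcus),Capsella))).
The other lineage descending from that same node — the sister group — is ((Hordeum,Panthera),((Lynx,Staphylococcus),Capsella)); its 5 tips in alphabetical order are the answer.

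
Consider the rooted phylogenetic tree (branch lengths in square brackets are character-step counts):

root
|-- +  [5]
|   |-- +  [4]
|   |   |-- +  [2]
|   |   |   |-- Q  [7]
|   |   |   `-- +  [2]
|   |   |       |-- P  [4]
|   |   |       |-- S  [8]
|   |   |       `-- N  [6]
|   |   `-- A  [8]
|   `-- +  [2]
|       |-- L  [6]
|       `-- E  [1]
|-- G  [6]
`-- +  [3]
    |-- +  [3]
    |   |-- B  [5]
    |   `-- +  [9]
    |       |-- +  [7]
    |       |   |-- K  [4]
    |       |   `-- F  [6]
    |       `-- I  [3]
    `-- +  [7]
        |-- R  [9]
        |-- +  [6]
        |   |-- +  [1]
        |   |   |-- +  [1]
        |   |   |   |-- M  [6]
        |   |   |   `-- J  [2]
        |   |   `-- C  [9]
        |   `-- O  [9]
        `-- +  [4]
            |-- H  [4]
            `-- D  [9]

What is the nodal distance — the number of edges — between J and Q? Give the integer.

The MRCA of J and Q is the root of the tree.
From J up to that node: 6 branches. From Q up to the same node: 4 branches. Total: 6 + 4 = 10.

10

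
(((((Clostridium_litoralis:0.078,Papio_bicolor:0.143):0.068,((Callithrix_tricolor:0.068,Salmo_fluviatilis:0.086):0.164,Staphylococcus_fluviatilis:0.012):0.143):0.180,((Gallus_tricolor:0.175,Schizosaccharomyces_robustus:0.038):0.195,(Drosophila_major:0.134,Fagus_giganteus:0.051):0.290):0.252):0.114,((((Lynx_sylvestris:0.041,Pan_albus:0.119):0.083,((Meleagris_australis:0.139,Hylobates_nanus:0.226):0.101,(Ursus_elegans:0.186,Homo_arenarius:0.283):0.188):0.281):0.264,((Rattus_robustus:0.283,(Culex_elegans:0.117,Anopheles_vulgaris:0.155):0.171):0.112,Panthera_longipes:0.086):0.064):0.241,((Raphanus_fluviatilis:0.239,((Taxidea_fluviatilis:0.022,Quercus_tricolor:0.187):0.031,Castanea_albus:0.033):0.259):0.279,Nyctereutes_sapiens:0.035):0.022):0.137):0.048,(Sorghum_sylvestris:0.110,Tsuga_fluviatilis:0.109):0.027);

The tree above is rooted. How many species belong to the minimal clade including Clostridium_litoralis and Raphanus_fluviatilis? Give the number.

24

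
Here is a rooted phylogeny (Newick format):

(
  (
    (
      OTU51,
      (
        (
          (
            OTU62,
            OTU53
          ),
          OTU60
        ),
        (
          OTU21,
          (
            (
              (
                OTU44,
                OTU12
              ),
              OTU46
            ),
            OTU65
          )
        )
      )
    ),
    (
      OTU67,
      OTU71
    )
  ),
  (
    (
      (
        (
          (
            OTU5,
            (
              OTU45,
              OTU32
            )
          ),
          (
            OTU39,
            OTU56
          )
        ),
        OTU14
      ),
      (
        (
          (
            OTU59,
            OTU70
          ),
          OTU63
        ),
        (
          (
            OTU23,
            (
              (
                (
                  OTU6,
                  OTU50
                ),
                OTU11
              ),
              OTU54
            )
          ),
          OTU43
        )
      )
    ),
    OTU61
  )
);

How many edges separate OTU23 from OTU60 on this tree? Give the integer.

11

The MRCA of OTU23 and OTU60 is the root of the tree.
From OTU23 up to that node: 6 branches. From OTU60 up to the same node: 5 branches. Total: 6 + 5 = 11.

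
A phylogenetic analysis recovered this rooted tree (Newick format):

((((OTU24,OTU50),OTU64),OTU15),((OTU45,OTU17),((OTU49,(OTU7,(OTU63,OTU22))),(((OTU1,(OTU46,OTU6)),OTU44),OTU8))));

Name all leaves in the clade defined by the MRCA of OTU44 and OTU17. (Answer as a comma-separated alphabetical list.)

OTU1, OTU17, OTU22, OTU44, OTU45, OTU46, OTU49, OTU6, OTU63, OTU7, OTU8

Tracing OTU44: it sits inside ((OTU1,(OTU46,OTU6)),OTU44).
Tracing OTU17: it sits inside (OTU45,OTU17).
The smallest clade enclosing both is ((OTU45,OTU17),((OTU49,(OTU7,(OTU63,OTU22))),(((OTU1,(OTU46,OTU6)),OTU44),OTU8))); the answer is its 11 terminal taxa in alphabetical order.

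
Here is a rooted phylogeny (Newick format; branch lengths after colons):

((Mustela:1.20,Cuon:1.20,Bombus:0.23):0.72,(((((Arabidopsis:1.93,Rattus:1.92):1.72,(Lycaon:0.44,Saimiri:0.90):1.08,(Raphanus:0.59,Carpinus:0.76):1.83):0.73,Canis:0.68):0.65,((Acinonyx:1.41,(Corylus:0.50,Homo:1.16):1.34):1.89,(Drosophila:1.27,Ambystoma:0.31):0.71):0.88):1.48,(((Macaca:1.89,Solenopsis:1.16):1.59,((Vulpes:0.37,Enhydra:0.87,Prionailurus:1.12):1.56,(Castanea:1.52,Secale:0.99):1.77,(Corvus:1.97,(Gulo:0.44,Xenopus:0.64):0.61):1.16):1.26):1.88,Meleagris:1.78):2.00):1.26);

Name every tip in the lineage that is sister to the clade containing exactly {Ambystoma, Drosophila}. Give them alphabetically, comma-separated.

The clade containing exactly {Ambystoma, Drosophila} attaches to the tree at the node subtending ((Acinonyx,(Corylus,Homo)),(Drosophila,Ambystoma)).
The other lineage descending from that same node — the sister group — is (Acinonyx,(Corylus,Homo)); its 3 tips in alphabetical order are the answer.

Acinonyx, Corylus, Homo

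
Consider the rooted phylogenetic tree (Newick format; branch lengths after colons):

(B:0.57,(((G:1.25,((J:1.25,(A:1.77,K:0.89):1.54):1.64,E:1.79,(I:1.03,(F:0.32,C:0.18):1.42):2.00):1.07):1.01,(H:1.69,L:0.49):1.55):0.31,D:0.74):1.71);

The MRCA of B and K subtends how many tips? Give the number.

The MRCA of B and K is the root, so the clade is the entire tree.
That clade contains 12 terminal taxa: A, B, C, D, E, F, G, H, I, J, K, L.

12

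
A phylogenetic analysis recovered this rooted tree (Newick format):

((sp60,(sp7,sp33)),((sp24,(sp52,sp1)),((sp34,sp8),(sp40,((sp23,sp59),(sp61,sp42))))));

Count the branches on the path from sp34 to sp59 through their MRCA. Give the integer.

The MRCA of sp34 and sp59 is the node subtending ((sp34,sp8),(sp40,((sp23,sp59),(sp61,sp42)))).
From sp34 up to that node: 2 branches. From sp59 up to the same node: 4 branches. Total: 2 + 4 = 6.

6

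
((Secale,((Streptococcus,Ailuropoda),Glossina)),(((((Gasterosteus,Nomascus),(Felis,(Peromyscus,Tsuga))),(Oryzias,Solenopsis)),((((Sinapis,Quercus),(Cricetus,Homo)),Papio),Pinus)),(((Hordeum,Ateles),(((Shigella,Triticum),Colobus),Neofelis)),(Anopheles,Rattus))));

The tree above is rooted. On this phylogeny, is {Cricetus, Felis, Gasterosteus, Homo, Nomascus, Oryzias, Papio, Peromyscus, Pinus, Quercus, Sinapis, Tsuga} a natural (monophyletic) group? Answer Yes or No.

No

The MRCA of the listed taxa subtends ((((Gasterosteus,Nomascus),(Felis,(Peromyscus,Tsuga))),(Oryzias,Solenopsis)),((((Sinapis,Quercus),(Cricetus,Homo)),Papio),Pinus)).
That clade also contains Solenopsis, which is not in the proposed group, so the group is not monophyletic.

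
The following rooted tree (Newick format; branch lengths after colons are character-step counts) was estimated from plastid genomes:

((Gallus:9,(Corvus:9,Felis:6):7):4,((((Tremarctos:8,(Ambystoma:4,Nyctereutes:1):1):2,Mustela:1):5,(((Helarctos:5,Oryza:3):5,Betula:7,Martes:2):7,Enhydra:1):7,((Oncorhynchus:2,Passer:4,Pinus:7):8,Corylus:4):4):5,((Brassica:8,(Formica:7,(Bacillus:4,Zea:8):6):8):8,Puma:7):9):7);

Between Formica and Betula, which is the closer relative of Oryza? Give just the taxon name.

Betula

The MRCA of Oryza and Betula subtends ((Helarctos,Oryza),Betula,Martes) (4 taxa).
The MRCA of Oryza and Formica subtends ((((Tremarctos,(Ambystoma,Nyctereutes)),Mustela),(((Helarctos,Oryza),Betula,Martes),Enhydra),((Oncorhynchus,Passer,Pinus),Corylus)),((Brassica,(Formica,(Bacillus,Zea))),Puma)) (18 taxa).
The first is nested inside the second, so Oryza shares a more recent common ancestor with Betula.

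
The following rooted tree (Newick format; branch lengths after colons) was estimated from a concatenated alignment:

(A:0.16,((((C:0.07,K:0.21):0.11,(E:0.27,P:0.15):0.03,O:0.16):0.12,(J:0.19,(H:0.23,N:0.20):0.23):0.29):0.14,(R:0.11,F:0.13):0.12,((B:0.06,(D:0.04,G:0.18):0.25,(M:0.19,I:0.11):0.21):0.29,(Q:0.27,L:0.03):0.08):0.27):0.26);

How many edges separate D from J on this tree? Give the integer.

The MRCA of D and J is the node subtending ((((C,K),(E,P),O),(J,(H,N))),(R,F),((B,(D,G),(M,I)),(Q,L))).
From D up to that node: 4 branches. From J up to the same node: 3 branches. Total: 4 + 3 = 7.

7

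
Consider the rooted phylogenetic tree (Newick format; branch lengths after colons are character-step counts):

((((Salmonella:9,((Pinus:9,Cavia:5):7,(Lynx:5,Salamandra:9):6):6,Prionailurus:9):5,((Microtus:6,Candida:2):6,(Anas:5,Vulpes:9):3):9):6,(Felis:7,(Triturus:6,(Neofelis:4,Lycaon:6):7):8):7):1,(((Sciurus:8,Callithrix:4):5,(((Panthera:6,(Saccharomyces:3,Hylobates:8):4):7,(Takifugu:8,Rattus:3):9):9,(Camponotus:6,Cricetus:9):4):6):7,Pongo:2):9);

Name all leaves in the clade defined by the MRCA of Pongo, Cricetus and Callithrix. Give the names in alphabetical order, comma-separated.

Callithrix, Camponotus, Cricetus, Hylobates, Panthera, Pongo, Rattus, Saccharomyces, Sciurus, Takifugu

Tracing Pongo: it sits inside (((Sciurus,Callithrix),(((Panthera,(Saccharomyces,Hylobates)),(Takifugu,Rattus)),(Camponotus,Cricetus))),Pongo).
Tracing Cricetus: it sits inside (Camponotus,Cricetus).
Tracing Callithrix: it sits inside (Sciurus,Callithrix).
The smallest clade enclosing all 3 is (((Sciurus,Callithrix),(((Panthera,(Saccharomyces,Hylobates)),(Takifugu,Rattus)),(Camponotus,Cricetus))),Pongo); the answer is its 10 terminal taxa in alphabetical order.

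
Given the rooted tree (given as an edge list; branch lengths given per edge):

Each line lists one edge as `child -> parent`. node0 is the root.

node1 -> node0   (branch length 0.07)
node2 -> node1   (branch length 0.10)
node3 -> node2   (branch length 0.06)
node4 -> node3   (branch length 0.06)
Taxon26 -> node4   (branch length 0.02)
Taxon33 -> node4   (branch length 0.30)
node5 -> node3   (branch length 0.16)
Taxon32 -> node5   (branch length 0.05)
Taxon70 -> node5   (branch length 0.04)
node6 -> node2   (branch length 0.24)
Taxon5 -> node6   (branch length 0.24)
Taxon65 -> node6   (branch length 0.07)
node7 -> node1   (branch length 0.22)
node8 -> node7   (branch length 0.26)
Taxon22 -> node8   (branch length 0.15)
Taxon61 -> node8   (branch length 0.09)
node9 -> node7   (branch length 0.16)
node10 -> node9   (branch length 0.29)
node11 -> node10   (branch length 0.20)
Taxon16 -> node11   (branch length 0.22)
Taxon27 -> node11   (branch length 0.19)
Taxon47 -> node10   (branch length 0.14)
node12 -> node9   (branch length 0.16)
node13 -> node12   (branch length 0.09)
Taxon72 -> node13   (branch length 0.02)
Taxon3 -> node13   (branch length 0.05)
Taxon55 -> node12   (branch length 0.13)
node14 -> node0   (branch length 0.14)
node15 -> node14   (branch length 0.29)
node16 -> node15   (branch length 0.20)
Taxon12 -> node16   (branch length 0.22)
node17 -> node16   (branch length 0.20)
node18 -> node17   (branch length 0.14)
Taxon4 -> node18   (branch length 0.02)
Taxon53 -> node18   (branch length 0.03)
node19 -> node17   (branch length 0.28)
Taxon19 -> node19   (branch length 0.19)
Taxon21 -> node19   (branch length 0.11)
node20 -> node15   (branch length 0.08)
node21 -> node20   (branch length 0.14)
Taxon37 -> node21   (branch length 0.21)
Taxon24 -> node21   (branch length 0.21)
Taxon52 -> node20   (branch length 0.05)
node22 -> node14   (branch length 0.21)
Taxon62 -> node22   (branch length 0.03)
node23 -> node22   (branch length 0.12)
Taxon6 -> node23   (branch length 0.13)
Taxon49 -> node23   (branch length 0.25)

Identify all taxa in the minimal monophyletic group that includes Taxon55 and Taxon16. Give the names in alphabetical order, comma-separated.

Taxon16, Taxon27, Taxon3, Taxon47, Taxon55, Taxon72

Tracing Taxon55: it sits inside ((Taxon72,Taxon3),Taxon55).
Tracing Taxon16: it sits inside (Taxon16,Taxon27).
The smallest clade enclosing both is (((Taxon16,Taxon27),Taxon47),((Taxon72,Taxon3),Taxon55)); the answer is its 6 terminal taxa in alphabetical order.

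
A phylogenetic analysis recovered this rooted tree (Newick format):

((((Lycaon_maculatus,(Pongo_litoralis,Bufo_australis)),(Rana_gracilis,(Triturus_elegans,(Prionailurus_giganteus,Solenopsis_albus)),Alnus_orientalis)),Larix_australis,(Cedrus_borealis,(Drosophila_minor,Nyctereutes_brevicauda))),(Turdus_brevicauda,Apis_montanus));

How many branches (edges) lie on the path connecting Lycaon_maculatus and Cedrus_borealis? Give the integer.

5

The MRCA of Lycaon_maculatus and Cedrus_borealis is the node subtending (((Lycaon_maculatus,(Pongo_litoralis,Bufo_australis)),(Rana_gracilis,(Triturus_elegans,(Prionailurus_giganteus,Solenopsis_albus)),Alnus_orientalis)),Larix_australis,(Cedrus_borealis,(Drosophila_minor,Nyctereutes_brevicauda))).
From Lycaon_maculatus up to that node: 3 branches. From Cedrus_borealis up to the same node: 2 branches. Total: 3 + 2 = 5.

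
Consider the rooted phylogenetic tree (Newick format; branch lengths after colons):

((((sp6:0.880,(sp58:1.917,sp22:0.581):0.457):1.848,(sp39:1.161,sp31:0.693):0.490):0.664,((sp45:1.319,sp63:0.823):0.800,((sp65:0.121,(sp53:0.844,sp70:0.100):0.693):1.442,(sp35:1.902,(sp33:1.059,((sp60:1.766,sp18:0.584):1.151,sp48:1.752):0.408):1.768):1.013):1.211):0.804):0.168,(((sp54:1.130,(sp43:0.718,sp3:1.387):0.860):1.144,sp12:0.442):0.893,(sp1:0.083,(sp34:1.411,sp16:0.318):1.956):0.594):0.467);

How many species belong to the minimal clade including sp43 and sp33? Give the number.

22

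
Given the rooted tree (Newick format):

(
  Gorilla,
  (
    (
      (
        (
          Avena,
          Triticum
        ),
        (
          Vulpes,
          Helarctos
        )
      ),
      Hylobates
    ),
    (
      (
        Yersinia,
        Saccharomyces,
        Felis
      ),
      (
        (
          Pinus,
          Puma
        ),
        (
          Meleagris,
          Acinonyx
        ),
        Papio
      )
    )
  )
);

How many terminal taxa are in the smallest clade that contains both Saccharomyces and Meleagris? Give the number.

The MRCA of Saccharomyces and Meleagris is the node subtending ((Yersinia,Saccharomyces,Felis),((Pinus,Puma),(Meleagris,Acinonyx),Papio)).
That clade contains 8 terminal taxa: Acinonyx, Felis, Meleagris, Papio, Pinus, Puma, Saccharomyces, Yersinia.

8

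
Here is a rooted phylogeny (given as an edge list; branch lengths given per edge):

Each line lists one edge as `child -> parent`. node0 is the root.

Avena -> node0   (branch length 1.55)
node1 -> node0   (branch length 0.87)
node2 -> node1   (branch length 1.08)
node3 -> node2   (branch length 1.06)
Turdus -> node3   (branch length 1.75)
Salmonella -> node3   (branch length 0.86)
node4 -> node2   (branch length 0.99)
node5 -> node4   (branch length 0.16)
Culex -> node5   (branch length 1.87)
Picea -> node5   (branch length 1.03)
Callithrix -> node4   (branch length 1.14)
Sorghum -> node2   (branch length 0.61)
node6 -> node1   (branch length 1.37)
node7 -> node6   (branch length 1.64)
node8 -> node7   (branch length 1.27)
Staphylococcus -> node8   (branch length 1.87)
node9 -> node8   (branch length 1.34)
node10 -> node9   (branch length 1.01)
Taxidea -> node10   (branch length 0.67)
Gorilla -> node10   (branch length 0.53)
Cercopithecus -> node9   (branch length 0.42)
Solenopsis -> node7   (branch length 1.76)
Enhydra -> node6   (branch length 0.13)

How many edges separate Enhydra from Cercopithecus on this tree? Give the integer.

5

The MRCA of Enhydra and Cercopithecus is the node subtending (((Staphylococcus,((Taxidea,Gorilla),Cercopithecus)),Solenopsis),Enhydra).
From Enhydra up to that node: 1 branch. From Cercopithecus up to the same node: 4 branches. Total: 1 + 4 = 5.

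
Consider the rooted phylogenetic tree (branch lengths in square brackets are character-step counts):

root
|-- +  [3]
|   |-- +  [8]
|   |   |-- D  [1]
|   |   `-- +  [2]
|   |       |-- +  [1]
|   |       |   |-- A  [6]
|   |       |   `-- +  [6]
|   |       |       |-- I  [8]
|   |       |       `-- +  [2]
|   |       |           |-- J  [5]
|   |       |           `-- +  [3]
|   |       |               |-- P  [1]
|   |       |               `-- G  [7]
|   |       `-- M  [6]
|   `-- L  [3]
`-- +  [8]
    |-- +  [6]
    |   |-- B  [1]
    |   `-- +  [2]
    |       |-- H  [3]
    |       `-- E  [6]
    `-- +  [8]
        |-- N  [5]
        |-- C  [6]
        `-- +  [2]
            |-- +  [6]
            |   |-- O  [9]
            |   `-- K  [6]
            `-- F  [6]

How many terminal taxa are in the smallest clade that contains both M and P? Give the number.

The MRCA of M and P is the node subtending ((A,(I,(J,(P,G)))),M).
That clade contains 6 terminal taxa: A, G, I, J, M, P.

6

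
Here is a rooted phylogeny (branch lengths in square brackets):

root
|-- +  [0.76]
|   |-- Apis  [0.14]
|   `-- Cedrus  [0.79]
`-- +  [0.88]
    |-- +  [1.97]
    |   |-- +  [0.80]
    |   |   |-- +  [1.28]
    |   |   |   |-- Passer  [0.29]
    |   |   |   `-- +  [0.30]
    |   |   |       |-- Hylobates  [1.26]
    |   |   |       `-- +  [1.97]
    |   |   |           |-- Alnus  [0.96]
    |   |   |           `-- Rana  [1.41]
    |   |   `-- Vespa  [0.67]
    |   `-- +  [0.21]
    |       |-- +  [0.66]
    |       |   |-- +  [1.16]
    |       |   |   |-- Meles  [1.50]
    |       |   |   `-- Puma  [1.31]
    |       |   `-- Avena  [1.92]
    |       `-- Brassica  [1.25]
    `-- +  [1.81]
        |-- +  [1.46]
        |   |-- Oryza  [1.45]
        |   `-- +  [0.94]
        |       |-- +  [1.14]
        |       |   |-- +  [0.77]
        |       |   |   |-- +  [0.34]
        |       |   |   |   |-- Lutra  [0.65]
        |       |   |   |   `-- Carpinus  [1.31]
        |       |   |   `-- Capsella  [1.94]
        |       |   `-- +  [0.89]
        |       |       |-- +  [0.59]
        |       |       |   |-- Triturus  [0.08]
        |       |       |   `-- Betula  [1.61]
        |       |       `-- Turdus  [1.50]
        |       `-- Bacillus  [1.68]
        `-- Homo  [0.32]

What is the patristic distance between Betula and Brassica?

11.87

The path runs Betula → … → MRCA → … → Brassica; the MRCA is the node subtending ((((Passer,(Hylobates,(Alnus,Rana))),Vespa),(((Meles,Puma),Avena),Brassica)),((Oryza,((((Lutra,Carpinus),Capsella),((Triturus,Betula),Turdus)),Bacillus)),Homo)).
Branch lengths along that path: 1.61 + 0.59 + 0.89 + 1.14 + 0.94 + 1.46 + 1.81 + 1.97 + 0.21 + 1.25 = 11.87.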